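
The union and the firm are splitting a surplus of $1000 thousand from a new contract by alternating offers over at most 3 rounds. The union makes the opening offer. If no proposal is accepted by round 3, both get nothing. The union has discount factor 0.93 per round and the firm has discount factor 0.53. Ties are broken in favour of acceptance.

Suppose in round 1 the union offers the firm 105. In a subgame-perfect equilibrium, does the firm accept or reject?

Accept

Round 3 (the union proposes): the firm will accept anything ≥ 0, so the union offers 0 and keeps 1000.
Round 2 (the firm proposes): the union can get 1000 next round, worth 0.93 × 1000 = 930 now; the firm offers that and keeps 70.
So by rejecting in round 1, the firm gets 70 next round, worth 0.53 × 70 = 37.1 now.
Offer 105 ≥ 37.1, so the firm accepts.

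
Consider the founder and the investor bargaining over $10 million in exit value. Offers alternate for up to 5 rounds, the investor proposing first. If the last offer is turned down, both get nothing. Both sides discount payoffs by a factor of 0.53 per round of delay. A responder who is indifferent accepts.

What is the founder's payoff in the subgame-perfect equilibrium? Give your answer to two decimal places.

3.19

Round 5 (the investor proposes): rejection yields 0 for the founder; the investor offers 0 and keeps 10.
Round 4 (the founder proposes): the investor can get 10 next round, worth 0.53 × 10 = 5.3 now, so the founder offers 5.3, keeping 4.7.
Round 3 (the investor proposes): the founder can get 4.7 next round, worth 0.53 × 4.7 = 2.491 now; the investor offers that and keeps 7.509.
Round 2 (the founder proposes): the investor can get 7.509 next round, worth 0.53 × 7.509 = 3.97977 now. The founder offers 3.97977 and keeps 10 − 3.97977 = 6.02023.
Round 1 (the investor proposes): the founder can get 6.02023 next round, worth 0.53 × 6.02023 = 3.1907219 now; the investor offers that and keeps 6.8092781.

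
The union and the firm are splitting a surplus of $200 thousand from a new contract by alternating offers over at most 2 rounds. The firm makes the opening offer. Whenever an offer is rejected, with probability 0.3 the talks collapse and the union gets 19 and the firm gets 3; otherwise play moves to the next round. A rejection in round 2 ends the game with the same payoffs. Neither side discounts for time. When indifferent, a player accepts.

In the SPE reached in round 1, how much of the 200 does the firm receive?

Round 2 (the union proposes): the firm gets 3 if talks fail, so the union offers 3 and keeps 197.
Round 1 (the firm proposes): rejecting gives the union an expected 0.7 × 197 + 0.3 × 19 = 143.6; the firm offers that and keeps 56.4.

56.4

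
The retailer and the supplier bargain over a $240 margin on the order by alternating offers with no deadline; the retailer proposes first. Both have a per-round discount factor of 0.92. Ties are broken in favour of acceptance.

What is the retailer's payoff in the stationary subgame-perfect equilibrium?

In a stationary SPE each proposer offers the other exactly their discounted continuation value.
If the retailer keeps x when proposing and the supplier keeps y when proposing, then x = 240 − 0.92y and y = 240 − 0.92x.
Solving: x = 240(1 − 0.92) / (1 − 0.92·0.92) = 19.2 / 0.1536 = 125.
The supplier gets 240 − 125 = 115.

125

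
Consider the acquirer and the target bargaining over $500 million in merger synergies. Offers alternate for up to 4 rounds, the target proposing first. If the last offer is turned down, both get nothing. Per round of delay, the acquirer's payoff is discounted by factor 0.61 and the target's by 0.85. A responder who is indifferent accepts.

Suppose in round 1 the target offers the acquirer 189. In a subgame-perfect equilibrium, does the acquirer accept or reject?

Reject

Work out the acquirer's continuation value if the offer is rejected.
Round 4 (the acquirer proposes): the target will accept anything ≥ 0, so the acquirer offers 0 and keeps 500.
Round 3 (the target proposes): the acquirer can get 500 next round, worth 0.61 × 500 = 305 now. The target offers 305 and keeps 500 − 305 = 195.
Round 2 (the acquirer proposes): the target can get 195 next round, worth 0.85 × 195 = 165.75 now. The acquirer offers 165.75 and keeps 500 − 165.75 = 334.25.
So by rejecting in round 1, the acquirer gets 334.25 next round, worth 0.61 × 334.25 = 203.8925 now.
Offer 189 < 203.8925, so the acquirer rejects.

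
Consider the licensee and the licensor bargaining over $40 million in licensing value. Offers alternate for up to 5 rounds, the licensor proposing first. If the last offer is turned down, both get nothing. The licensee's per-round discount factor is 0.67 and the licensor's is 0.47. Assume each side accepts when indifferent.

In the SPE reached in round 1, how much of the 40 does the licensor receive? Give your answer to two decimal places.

21.32

Work backward from the last round.
Round 5 (the licensor proposes): the licensee will accept anything ≥ 0, so the licensor offers 0 and keeps 40.
Round 4 (the licensee proposes): the licensor can get 40 next round, worth 0.47 × 40 = 18.8 now. The licensee offers 18.8 and keeps 40 − 18.8 = 21.2.
Round 3 (the licensor proposes): the licensee can get 21.2 next round, worth 0.67 × 21.2 = 14.204 now. The licensor offers 14.204 and keeps 40 − 14.204 = 25.796.
Round 2 (the licensee proposes): the licensor can get 25.796 next round, worth 0.47 × 25.796 = 12.12412 now; the licensee offers that and keeps 27.87588.
Round 1 (the licensor proposes): the licensee can get 27.87588 next round, worth 0.67 × 27.87588 = 18.6768396 now; the licensor offers that and keeps 21.3231604.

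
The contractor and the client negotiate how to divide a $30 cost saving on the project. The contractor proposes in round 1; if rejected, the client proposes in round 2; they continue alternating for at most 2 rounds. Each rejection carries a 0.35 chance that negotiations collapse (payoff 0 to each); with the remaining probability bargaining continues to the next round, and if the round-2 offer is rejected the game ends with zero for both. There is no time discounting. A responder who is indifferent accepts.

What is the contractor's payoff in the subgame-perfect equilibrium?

10.5

Round 2 (the client proposes): the contractor will accept anything ≥ 0, so the client offers 0 and keeps 30.
Round 1 (the contractor proposes): rejecting gives the client an expected 0.65 × 30 = 19.5. The contractor offers 19.5 and keeps 30 − 19.5 = 10.5.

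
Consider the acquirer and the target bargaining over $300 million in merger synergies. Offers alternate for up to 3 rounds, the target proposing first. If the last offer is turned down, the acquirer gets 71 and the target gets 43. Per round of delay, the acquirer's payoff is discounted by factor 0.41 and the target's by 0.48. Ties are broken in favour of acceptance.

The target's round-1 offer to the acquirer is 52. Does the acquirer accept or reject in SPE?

Round 3 (the target proposes): the acquirer gets 71 if talks fail, so the target offers 71 and keeps 229.
Round 2 (the acquirer proposes): the target can get 229 next round, worth 0.48 × 229 = 109.92 now; the acquirer offers that and keeps 190.08.
So by rejecting in round 1, the acquirer gets 190.08 next round, worth 0.41 × 190.08 = 77.9328 now.
Offer 52 < 77.9328, so the acquirer rejects.

Reject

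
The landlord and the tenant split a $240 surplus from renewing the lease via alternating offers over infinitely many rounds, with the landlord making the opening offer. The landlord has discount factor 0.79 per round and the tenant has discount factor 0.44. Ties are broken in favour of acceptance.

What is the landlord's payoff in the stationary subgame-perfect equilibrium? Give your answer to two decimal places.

In a stationary SPE each proposer offers the other exactly their discounted continuation value.
If the landlord keeps x when proposing and the tenant keeps y when proposing, then x = 240 − 0.44y and y = 240 − 0.79x.
Solving: x = 240(1 − 0.44) / (1 − 0.79·0.44) = 134.4 / 0.6524 ≈ 206.0086.
The tenant gets 240 − 206.0086 ≈ 33.9914.

206.01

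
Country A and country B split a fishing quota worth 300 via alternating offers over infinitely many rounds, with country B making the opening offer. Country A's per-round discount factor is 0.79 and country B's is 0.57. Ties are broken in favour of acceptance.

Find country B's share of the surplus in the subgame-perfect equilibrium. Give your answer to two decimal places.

Let x be country B's share when country B proposes and y be country A's share when country A proposes.
Country A accepts iff offered ≥ 0.79·y, so x = 300 − 0.79y. Symmetrically y = 300 − 0.57x.
Substituting: x = 300 − 0.79(300 − 0.57x), giving x(1 − 0.57·0.79) = 300(1 − 0.79).
So x = 300 × 0.21 / 0.5497 ≈ 114.6080, and country A receives 300 − x ≈ 185.3920.

114.61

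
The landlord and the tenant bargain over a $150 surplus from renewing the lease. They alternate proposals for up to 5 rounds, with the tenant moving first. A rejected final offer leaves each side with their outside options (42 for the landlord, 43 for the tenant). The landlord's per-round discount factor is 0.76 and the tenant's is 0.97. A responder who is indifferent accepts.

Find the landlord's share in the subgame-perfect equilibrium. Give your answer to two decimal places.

Round 5 (the tenant proposes): the landlord gets 42 if talks fail, so the tenant offers 42 and keeps 108.
Round 4 (the landlord proposes): the tenant can get 108 next round, worth 0.97 × 108 = 104.76 now. The landlord offers 104.76 and keeps 150 − 104.76 = 45.24.
Round 3 (the tenant proposes): the landlord can get 45.24 next round, worth 0.76 × 45.24 = 34.3824 now; the tenant offers that and keeps 115.6176.
Round 2 (the landlord proposes): the tenant can get 115.6176 next round, worth 0.97 × 115.6176 = 112.149072 now, so the landlord offers 112.149072, keeping 37.850928.
Round 1 (the tenant proposes): the landlord can get 37.850928 next round, worth 0.76 × 37.850928 = 28.76670528 now. The tenant offers 28.76670528 and keeps 150 − 28.76670528 = 121.23329472.

28.77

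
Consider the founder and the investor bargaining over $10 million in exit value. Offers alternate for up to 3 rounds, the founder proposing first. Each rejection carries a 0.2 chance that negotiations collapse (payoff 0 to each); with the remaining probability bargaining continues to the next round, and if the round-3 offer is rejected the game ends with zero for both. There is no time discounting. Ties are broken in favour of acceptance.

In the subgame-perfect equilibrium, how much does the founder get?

Round 3 (the founder proposes): the investor will accept anything ≥ 0, so the founder offers 0 and keeps 10.
Round 2 (the investor proposes): rejecting gives the founder an expected 0.8 × 10 = 8. The investor offers 8 and keeps 10 − 8 = 2.
Round 1 (the founder proposes): rejecting gives the investor an expected 0.8 × 2 = 1.6; the founder offers that and keeps 8.4.

8.4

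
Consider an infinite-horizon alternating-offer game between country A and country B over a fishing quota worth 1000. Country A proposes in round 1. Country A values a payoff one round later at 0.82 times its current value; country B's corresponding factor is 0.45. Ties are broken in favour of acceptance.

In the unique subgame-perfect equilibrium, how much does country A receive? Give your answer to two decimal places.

When country A proposes, country B accepts any offer worth at least 0.45 times what country B would get by proposing next round; and vice versa.
This gives x = 1000 − 0.45y and y = 1000 − 0.82x, where x and y are each side's share when it proposes.
Hence (1 − 0.45·0.82)x = 1000(1 − 0.45), i.e. 0.631·x = 550.
x ≈ 871.6323; country B's share is 1000 − x ≈ 128.3677.

871.63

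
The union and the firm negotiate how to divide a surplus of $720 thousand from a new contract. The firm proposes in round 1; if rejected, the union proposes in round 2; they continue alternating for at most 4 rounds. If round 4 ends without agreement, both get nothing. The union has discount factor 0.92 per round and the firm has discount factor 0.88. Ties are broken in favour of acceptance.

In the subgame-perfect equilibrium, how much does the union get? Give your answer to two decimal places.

615.77

Round 4 (the union proposes): the firm will accept anything ≥ 0, so the union offers 0 and keeps 720.
Round 3 (the firm proposes): the union can get 720 next round, worth 0.92 × 720 = 662.4 now; the firm offers that and keeps 57.6.
Round 2 (the union proposes): the firm can get 57.6 next round, worth 0.88 × 57.6 = 50.688 now; the union offers that and keeps 669.312.
Round 1 (the firm proposes): the union can get 669.312 next round, worth 0.92 × 669.312 = 615.76704 now; the firm offers that and keeps 104.23296.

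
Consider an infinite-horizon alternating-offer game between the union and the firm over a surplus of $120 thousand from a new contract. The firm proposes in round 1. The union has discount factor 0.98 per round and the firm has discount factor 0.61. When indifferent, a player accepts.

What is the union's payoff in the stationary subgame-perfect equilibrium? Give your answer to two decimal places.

In a stationary SPE each proposer offers the other exactly their discounted continuation value.
If the firm keeps x when proposing and the union keeps y when proposing, then x = 120 − 0.98y and y = 120 − 0.61x.
Solving: x = 120(1 − 0.98) / (1 − 0.61·0.98) = 2.4 / 0.4022 ≈ 5.9672.
The union gets 120 − 5.9672 ≈ 114.0328.

114.03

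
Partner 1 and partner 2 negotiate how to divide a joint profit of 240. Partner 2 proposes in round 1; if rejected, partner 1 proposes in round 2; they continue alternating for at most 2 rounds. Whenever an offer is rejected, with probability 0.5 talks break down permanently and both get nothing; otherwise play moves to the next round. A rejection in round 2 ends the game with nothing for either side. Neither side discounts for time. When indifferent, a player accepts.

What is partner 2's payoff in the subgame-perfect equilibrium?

Round 2 (partner 1 proposes): rejection yields 0 for partner 2; partner 1 offers 0 and keeps 240.
Round 1 (partner 2 proposes): rejecting gives partner 1 an expected 0.5 × 240 = 120, so partner 2 offers 120, keeping 120.

120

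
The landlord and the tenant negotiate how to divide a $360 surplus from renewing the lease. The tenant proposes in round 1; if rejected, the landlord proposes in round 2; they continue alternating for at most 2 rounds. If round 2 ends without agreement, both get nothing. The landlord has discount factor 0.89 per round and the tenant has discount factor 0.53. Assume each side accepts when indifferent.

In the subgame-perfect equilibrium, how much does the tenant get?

By backward induction:
Round 2 (the landlord proposes): rejection yields 0 for the tenant; the landlord offers 0 and keeps 360.
Round 1 (the tenant proposes): the landlord can get 360 next round, worth 0.89 × 360 = 320.4 now, so the tenant offers 320.4, keeping 39.6.

39.6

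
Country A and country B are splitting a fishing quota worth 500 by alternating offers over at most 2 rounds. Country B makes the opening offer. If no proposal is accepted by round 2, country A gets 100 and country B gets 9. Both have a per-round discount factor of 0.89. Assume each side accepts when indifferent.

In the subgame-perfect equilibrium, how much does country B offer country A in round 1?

Round 2 (country A proposes): country B gets 9 if talks fail, so country A offers 9 and keeps 491.
Round 1 (country B proposes): country A can get 491 next round, worth 0.89 × 491 = 436.99 now, so country B offers 436.99, keeping 63.01.

436.99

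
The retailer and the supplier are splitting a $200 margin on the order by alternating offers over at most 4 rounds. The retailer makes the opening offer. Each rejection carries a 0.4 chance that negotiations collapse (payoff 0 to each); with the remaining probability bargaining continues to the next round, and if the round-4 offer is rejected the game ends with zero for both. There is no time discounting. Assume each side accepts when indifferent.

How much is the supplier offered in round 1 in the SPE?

By backward induction:
Round 4 (the supplier proposes): rejection yields 0 for the retailer; the supplier offers 0 and keeps 200.
Round 3 (the retailer proposes): rejecting gives the supplier an expected 0.6 × 200 = 120. The retailer offers 120 and keeps 200 − 120 = 80.
Round 2 (the supplier proposes): rejecting gives the retailer an expected 0.6 × 80 = 48, so the supplier offers 48, keeping 152.
Round 1 (the retailer proposes): rejecting gives the supplier an expected 0.6 × 152 = 91.2; the retailer offers that and keeps 108.8.

91.2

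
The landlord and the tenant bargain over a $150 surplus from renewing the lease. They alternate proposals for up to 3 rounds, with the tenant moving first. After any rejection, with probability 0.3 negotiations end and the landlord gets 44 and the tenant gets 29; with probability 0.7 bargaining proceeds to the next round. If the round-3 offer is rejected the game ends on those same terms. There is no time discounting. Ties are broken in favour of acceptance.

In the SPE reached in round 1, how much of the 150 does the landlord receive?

60.17

Round 3 (the tenant proposes): the landlord gets 44 if talks fail, so the tenant offers 44 and keeps 106.
Round 2 (the landlord proposes): rejecting gives the tenant an expected 0.7 × 106 + 0.3 × 29 = 82.9. The landlord offers 82.9 and keeps 150 − 82.9 = 67.1.
Round 1 (the tenant proposes): rejecting gives the landlord an expected 0.7 × 67.1 + 0.3 × 44 = 60.17. The tenant offers 60.17 and keeps 150 − 60.17 = 89.83.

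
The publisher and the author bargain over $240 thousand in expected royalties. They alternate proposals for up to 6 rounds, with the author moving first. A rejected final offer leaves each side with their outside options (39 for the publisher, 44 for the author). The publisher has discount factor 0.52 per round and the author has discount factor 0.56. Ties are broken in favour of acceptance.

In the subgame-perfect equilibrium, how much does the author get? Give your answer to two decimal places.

160.46

By backward induction:
Round 6 (the publisher proposes): the author gets 44 if talks fail, so the publisher offers 44 and keeps 196.
Round 5 (the author proposes): the publisher can get 196 next round, worth 0.52 × 196 = 101.92 now; the author offers that and keeps 138.08.
Round 4 (the publisher proposes): the author can get 138.08 next round, worth 0.56 × 138.08 = 77.3248 now, so the publisher offers 77.3248, keeping 162.6752.
Round 3 (the author proposes): the publisher can get 162.6752 next round, worth 0.52 × 162.6752 = 84.591104 now; the author offers that and keeps 155.408896.
Round 2 (the publisher proposes): the author can get 155.408896 next round, worth 0.56 × 155.408896 = 87.02898176 now, so the publisher offers 87.02898176, keeping 152.97101824.
Round 1 (the author proposes): the publisher can get 152.97101824 next round, worth 0.52 × 152.97101824 = 79.5449294848 now; the author offers that and keeps 160.4550705152.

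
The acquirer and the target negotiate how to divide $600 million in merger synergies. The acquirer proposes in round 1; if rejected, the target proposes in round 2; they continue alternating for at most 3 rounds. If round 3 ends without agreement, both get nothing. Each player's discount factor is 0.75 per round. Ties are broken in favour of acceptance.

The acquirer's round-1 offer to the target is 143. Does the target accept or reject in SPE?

Accept

Work out the target's continuation value if the offer is rejected.
Round 3 (the acquirer proposes): the target will accept anything ≥ 0, so the acquirer offers 0 and keeps 600.
Round 2 (the target proposes): the acquirer can get 600 next round, worth 0.75 × 600 = 450 now; the target offers that and keeps 150.
So by rejecting in round 1, the target gets 150 next round, worth 0.75 × 150 = 112.5 now.
Offer 143 ≥ 112.5, so the target accepts.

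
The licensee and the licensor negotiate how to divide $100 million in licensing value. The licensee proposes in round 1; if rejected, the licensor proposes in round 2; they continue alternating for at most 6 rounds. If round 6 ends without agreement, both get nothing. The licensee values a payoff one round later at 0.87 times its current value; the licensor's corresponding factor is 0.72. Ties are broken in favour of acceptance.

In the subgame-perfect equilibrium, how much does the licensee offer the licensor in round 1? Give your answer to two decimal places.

Round 6 (the licensor proposes): rejection yields 0 for the licensee; the licensor offers 0 and keeps 100.
Round 5 (the licensee proposes): the licensor can get 100 next round, worth 0.72 × 100 = 72 now; the licensee offers that and keeps 28.
Round 4 (the licensor proposes): the licensee can get 28 next round, worth 0.87 × 28 = 24.36 now. The licensor offers 24.36 and keeps 100 − 24.36 = 75.64.
Round 3 (the licensee proposes): the licensor can get 75.64 next round, worth 0.72 × 75.64 = 54.4608 now; the licensee offers that and keeps 45.5392.
Round 2 (the licensor proposes): the licensee can get 45.5392 next round, worth 0.87 × 45.5392 = 39.619104 now, so the licensor offers 39.619104, keeping 60.380896.
Round 1 (the licensee proposes): the licensor can get 60.380896 next round, worth 0.72 × 60.380896 = 43.47424512 now; the licensee offers that and keeps 56.52575488.

43.47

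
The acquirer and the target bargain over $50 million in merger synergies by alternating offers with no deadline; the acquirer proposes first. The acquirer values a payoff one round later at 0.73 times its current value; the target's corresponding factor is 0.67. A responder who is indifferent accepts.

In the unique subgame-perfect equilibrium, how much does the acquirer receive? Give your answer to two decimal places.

Let x be the acquirer's share when the acquirer proposes and y be the target's share when the target proposes.
The target accepts iff offered ≥ 0.67·y, so x = 50 − 0.67y. Symmetrically y = 50 − 0.73x.
Substituting: x = 50 − 0.67(50 − 0.73x), giving x(1 − 0.73·0.67) = 50(1 − 0.67).
So x = 50 × 0.33 / 0.5109 ≈ 32.2959, and the target receives 50 − x ≈ 17.7041.

32.30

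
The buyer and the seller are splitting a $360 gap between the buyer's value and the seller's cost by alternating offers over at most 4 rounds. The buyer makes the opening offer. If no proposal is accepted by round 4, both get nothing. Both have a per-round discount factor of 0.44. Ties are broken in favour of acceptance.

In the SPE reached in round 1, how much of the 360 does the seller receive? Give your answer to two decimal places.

Round 4 (the seller proposes): rejection yields 0 for the buyer; the seller offers 0 and keeps 360.
Round 3 (the buyer proposes): the seller can get 360 next round, worth 0.44 × 360 = 158.4 now, so the buyer offers 158.4, keeping 201.6.
Round 2 (the seller proposes): the buyer can get 201.6 next round, worth 0.44 × 201.6 = 88.704 now, so the seller offers 88.704, keeping 271.296.
Round 1 (the buyer proposes): the seller can get 271.296 next round, worth 0.44 × 271.296 = 119.37024 now. The buyer offers 119.37024 and keeps 360 − 119.37024 = 240.62976.

119.37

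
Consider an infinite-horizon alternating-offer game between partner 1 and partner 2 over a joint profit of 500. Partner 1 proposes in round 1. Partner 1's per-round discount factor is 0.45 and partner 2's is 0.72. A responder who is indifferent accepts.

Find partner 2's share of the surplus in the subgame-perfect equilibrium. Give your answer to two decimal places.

292.90

Let x be partner 1's share when partner 1 proposes and y be partner 2's share when partner 2 proposes.
Partner 2 accepts iff offered ≥ 0.72·y, so x = 500 − 0.72y. Symmetrically y = 500 − 0.45x.
Substituting: x = 500 − 0.72(500 − 0.45x), giving x(1 − 0.45·0.72) = 500(1 − 0.72).
So x = 500 × 0.28 / 0.676 ≈ 207.1006, and partner 2 receives 500 − x ≈ 292.8994.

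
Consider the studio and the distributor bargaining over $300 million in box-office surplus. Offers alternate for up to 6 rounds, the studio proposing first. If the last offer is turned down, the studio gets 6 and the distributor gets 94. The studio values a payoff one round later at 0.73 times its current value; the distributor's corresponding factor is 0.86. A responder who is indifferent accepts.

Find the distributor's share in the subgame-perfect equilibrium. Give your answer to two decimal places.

213.05

Round 6 (the distributor proposes): the studio gets 6 if talks fail, so the distributor offers 6 and keeps 294.
Round 5 (the studio proposes): the distributor can get 294 next round, worth 0.86 × 294 = 252.84 now, so the studio offers 252.84, keeping 47.16.
Round 4 (the distributor proposes): the studio can get 47.16 next round, worth 0.73 × 47.16 = 34.4268 now. The distributor offers 34.4268 and keeps 300 − 34.4268 = 265.5732.
Round 3 (the studio proposes): the distributor can get 265.5732 next round, worth 0.86 × 265.5732 = 228.392952 now; the studio offers that and keeps 71.607048.
Round 2 (the distributor proposes): the studio can get 71.607048 next round, worth 0.73 × 71.607048 = 52.27314504 now; the distributor offers that and keeps 247.72685496.
Round 1 (the studio proposes): the distributor can get 247.72685496 next round, worth 0.86 × 247.72685496 = 213.0450952656 now. The studio offers 213.0450952656 and keeps 300 − 213.0450952656 = 86.9549047344.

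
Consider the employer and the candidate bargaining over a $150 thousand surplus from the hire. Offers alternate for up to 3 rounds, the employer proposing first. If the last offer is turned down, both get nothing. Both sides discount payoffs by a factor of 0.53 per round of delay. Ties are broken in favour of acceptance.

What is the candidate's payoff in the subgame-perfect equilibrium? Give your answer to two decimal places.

Round 3 (the employer proposes): the candidate will accept anything ≥ 0, so the employer offers 0 and keeps 150.
Round 2 (the candidate proposes): the employer can get 150 next round, worth 0.53 × 150 = 79.5 now; the candidate offers that and keeps 70.5.
Round 1 (the employer proposes): the candidate can get 70.5 next round, worth 0.53 × 70.5 = 37.365 now, so the employer offers 37.365, keeping 112.635.

37.37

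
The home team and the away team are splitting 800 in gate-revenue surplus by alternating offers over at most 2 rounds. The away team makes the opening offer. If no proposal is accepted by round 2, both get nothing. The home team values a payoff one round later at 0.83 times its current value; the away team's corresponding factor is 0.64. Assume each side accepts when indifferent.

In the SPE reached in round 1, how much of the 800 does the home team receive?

664

Round 2 (the home team proposes): the away team will accept anything ≥ 0, so the home team offers 0 and keeps 800.
Round 1 (the away team proposes): the home team can get 800 next round, worth 0.83 × 800 = 664 now. The away team offers 664 and keeps 800 − 664 = 136.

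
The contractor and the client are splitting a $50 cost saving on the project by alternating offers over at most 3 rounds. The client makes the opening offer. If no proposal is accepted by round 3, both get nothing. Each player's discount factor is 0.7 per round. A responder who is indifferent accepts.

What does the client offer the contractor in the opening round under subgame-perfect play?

Round 3 (the client proposes): the contractor will accept anything ≥ 0, so the client offers 0 and keeps 50.
Round 2 (the contractor proposes): the client can get 50 next round, worth 0.7 × 50 = 35 now, so the contractor offers 35, keeping 15.
Round 1 (the client proposes): the contractor can get 15 next round, worth 0.7 × 15 = 10.5 now, so the client offers 10.5, keeping 39.5.

10.5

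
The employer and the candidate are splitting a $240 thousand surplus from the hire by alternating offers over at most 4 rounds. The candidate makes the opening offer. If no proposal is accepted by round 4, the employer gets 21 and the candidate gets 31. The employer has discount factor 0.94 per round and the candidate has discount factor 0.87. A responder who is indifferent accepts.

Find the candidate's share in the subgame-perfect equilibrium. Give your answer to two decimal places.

Round 4 (the employer proposes): the candidate gets 31 if talks fail, so the employer offers 31 and keeps 209.
Round 3 (the candidate proposes): the employer can get 209 next round, worth 0.94 × 209 = 196.46 now, so the candidate offers 196.46, keeping 43.54.
Round 2 (the employer proposes): the candidate can get 43.54 next round, worth 0.87 × 43.54 = 37.8798 now, so the employer offers 37.8798, keeping 202.1202.
Round 1 (the candidate proposes): the employer can get 202.1202 next round, worth 0.94 × 202.1202 = 189.992988 now. The candidate offers 189.992988 and keeps 240 − 189.992988 = 50.007012.

50.01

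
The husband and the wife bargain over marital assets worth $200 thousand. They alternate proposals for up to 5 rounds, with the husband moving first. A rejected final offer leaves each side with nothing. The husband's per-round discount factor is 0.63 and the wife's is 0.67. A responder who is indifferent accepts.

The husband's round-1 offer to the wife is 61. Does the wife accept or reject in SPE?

Reject

Round 5 (the husband proposes): rejection yields 0 for the wife; the husband offers 0 and keeps 200.
Round 4 (the wife proposes): the husband can get 200 next round, worth 0.63 × 200 = 126 now, so the wife offers 126, keeping 74.
Round 3 (the husband proposes): the wife can get 74 next round, worth 0.67 × 74 = 49.58 now; the husband offers that and keeps 150.42.
Round 2 (the wife proposes): the husband can get 150.42 next round, worth 0.63 × 150.42 = 94.7646 now, so the wife offers 94.7646, keeping 105.2354.
So by rejecting in round 1, the wife gets 105.2354 next round, worth 0.67 × 105.2354 = 70.507718 now.
Offer 61 < 70.507718, so the wife rejects.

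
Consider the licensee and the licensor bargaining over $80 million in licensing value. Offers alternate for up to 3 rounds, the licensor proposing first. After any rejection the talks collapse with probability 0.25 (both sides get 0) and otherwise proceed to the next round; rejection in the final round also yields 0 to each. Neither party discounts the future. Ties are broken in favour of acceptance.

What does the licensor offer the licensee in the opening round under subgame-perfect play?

By backward induction:
Round 3 (the licensor proposes): the licensee will accept anything ≥ 0, so the licensor offers 0 and keeps 80.
Round 2 (the licensee proposes): rejecting gives the licensor an expected 0.75 × 80 = 60, so the licensee offers 60, keeping 20.
Round 1 (the licensor proposes): rejecting gives the licensee an expected 0.75 × 20 = 15. The licensor offers 15 and keeps 80 − 15 = 65.

15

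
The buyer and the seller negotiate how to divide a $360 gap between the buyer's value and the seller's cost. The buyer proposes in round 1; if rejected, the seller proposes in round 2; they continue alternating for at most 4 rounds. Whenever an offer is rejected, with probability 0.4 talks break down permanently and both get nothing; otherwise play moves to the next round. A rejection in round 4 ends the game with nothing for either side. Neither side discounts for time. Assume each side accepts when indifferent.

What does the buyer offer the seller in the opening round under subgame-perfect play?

By backward induction:
Round 4 (the seller proposes): the buyer will accept anything ≥ 0, so the seller offers 0 and keeps 360.
Round 3 (the buyer proposes): rejecting gives the seller an expected 0.6 × 360 = 216, so the buyer offers 216, keeping 144.
Round 2 (the seller proposes): rejecting gives the buyer an expected 0.6 × 144 = 86.4. The seller offers 86.4 and keeps 360 − 86.4 = 273.6.
Round 1 (the buyer proposes): rejecting gives the seller an expected 0.6 × 273.6 = 164.16, so the buyer offers 164.16, keeping 195.84.

164.16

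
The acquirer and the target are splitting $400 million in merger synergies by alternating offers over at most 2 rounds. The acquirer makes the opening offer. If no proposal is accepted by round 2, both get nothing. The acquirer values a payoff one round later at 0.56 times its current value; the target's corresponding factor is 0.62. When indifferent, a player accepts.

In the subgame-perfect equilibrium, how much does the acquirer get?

Round 2 (the target proposes): rejection yields 0 for the acquirer; the target offers 0 and keeps 400.
Round 1 (the acquirer proposes): the target can get 400 next round, worth 0.62 × 400 = 248 now. The acquirer offers 248 and keeps 400 − 248 = 152.

152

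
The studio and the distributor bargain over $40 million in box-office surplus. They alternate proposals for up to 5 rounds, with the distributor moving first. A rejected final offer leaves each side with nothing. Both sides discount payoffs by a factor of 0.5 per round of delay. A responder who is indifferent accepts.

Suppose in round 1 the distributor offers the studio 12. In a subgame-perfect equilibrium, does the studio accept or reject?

Reject

Round 5 (the distributor proposes): the studio will accept anything ≥ 0, so the distributor offers 0 and keeps 40.
Round 4 (the studio proposes): the distributor can get 40 next round, worth 0.5 × 40 = 20 now, so the studio offers 20, keeping 20.
Round 3 (the distributor proposes): the studio can get 20 next round, worth 0.5 × 20 = 10 now; the distributor offers that and keeps 30.
Round 2 (the studio proposes): the distributor can get 30 next round, worth 0.5 × 30 = 15 now. The studio offers 15 and keeps 40 − 15 = 25.
So by rejecting in round 1, the studio gets 25 next round, worth 0.5 × 25 = 12.5 now.
Offer 12 < 12.5, so the studio rejects.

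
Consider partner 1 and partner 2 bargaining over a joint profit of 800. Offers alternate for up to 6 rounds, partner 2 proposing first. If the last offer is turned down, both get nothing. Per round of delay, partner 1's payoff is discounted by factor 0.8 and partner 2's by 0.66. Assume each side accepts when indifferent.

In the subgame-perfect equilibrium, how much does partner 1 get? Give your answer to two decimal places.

510.91

Round 6 (partner 1 proposes): rejection yields 0 for partner 2; partner 1 offers 0 and keeps 800.
Round 5 (partner 2 proposes): partner 1 can get 800 next round, worth 0.8 × 800 = 640 now; partner 2 offers that and keeps 160.
Round 4 (partner 1 proposes): partner 2 can get 160 next round, worth 0.66 × 160 = 105.6 now; partner 1 offers that and keeps 694.4.
Round 3 (partner 2 proposes): partner 1 can get 694.4 next round, worth 0.8 × 694.4 = 555.52 now; partner 2 offers that and keeps 244.48.
Round 2 (partner 1 proposes): partner 2 can get 244.48 next round, worth 0.66 × 244.48 = 161.3568 now; partner 1 offers that and keeps 638.6432.
Round 1 (partner 2 proposes): partner 1 can get 638.6432 next round, worth 0.8 × 638.6432 = 510.91456 now; partner 2 offers that and keeps 289.08544.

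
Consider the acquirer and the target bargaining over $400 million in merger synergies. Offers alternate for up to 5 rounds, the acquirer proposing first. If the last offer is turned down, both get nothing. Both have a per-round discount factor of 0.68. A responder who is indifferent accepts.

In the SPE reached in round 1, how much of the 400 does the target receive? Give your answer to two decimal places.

127.29

Round 5 (the acquirer proposes): the target will accept anything ≥ 0, so the acquirer offers 0 and keeps 400.
Round 4 (the target proposes): the acquirer can get 400 next round, worth 0.68 × 400 = 272 now, so the target offers 272, keeping 128.
Round 3 (the acquirer proposes): the target can get 128 next round, worth 0.68 × 128 = 87.04 now. The acquirer offers 87.04 and keeps 400 − 87.04 = 312.96.
Round 2 (the target proposes): the acquirer can get 312.96 next round, worth 0.68 × 312.96 = 212.8128 now. The target offers 212.8128 and keeps 400 − 212.8128 = 187.1872.
Round 1 (the acquirer proposes): the target can get 187.1872 next round, worth 0.68 × 187.1872 = 127.287296 now; the acquirer offers that and keeps 272.712704.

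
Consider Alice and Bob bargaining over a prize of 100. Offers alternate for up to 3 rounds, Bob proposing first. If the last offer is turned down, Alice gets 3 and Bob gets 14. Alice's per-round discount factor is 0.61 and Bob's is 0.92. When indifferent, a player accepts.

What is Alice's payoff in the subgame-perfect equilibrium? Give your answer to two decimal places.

Round 3 (Bob proposes): Alice gets 3 if talks fail, so Bob offers 3 and keeps 97.
Round 2 (Alice proposes): Bob can get 97 next round, worth 0.92 × 97 = 89.24 now. Alice offers 89.24 and keeps 100 − 89.24 = 10.76.
Round 1 (Bob proposes): Alice can get 10.76 next round, worth 0.61 × 10.76 = 6.5636 now; Bob offers that and keeps 93.4364.

6.56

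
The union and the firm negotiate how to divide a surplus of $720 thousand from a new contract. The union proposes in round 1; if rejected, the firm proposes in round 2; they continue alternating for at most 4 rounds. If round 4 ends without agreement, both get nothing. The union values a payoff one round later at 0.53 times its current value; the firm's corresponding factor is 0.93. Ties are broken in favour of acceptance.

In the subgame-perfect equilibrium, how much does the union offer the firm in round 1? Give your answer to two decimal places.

644.76

Solve by backward induction from round 4.
Round 4 (the firm proposes): rejection yields 0 for the union; the firm offers 0 and keeps 720.
Round 3 (the union proposes): the firm can get 720 next round, worth 0.93 × 720 = 669.6 now. The union offers 669.6 and keeps 720 − 669.6 = 50.4.
Round 2 (the firm proposes): the union can get 50.4 next round, worth 0.53 × 50.4 = 26.712 now. The firm offers 26.712 and keeps 720 − 26.712 = 693.288.
Round 1 (the union proposes): the firm can get 693.288 next round, worth 0.93 × 693.288 = 644.75784 now, so the union offers 644.75784, keeping 75.24216.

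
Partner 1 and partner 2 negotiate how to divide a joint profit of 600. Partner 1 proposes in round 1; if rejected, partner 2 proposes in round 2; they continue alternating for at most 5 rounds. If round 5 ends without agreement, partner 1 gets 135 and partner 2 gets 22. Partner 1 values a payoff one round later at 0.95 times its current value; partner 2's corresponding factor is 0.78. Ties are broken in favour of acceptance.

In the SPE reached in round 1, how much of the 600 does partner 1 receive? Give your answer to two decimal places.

By backward induction:
Round 5 (partner 1 proposes): partner 2 gets 22 if talks fail, so partner 1 offers 22 and keeps 578.
Round 4 (partner 2 proposes): partner 1 can get 578 next round, worth 0.95 × 578 = 549.1 now, so partner 2 offers 549.1, keeping 50.9.
Round 3 (partner 1 proposes): partner 2 can get 50.9 next round, worth 0.78 × 50.9 = 39.702 now, so partner 1 offers 39.702, keeping 560.298.
Round 2 (partner 2 proposes): partner 1 can get 560.298 next round, worth 0.95 × 560.298 = 532.2831 now, so partner 2 offers 532.2831, keeping 67.7169.
Round 1 (partner 1 proposes): partner 2 can get 67.7169 next round, worth 0.78 × 67.7169 = 52.819182 now; partner 1 offers that and keeps 547.180818.

547.18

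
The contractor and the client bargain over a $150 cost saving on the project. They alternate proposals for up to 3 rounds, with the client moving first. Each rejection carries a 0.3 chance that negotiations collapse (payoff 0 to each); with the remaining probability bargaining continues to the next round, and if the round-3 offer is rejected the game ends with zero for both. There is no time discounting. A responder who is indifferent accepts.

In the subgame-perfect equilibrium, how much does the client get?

By backward induction:
Round 3 (the client proposes): rejection yields 0 for the contractor; the client offers 0 and keeps 150.
Round 2 (the contractor proposes): rejecting gives the client an expected 0.7 × 150 = 105. The contractor offers 105 and keeps 150 − 105 = 45.
Round 1 (the client proposes): rejecting gives the contractor an expected 0.7 × 45 = 31.5. The client offers 31.5 and keeps 150 − 31.5 = 118.5.

118.5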